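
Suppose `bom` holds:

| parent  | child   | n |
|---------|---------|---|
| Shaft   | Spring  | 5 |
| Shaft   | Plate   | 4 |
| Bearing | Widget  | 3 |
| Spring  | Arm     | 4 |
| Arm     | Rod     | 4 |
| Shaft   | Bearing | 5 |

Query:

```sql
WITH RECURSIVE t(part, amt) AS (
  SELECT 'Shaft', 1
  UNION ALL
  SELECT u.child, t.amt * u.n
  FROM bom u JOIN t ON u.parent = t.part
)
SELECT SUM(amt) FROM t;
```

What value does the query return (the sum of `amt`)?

Base: (Shaft, amt=1).
Iteration 1: components of {Shaft} -> Bearing = 1*5 = 5, Plate = 1*4 = 4, Spring = 1*5 = 5.
Iteration 2: components of {Bearing,Plate,Spring} -> Arm = 5*4 = 20, Widget = 5*3 = 15.
Iteration 3: components of {Arm,Widget} -> Rod = 20*4 = 80.
Iteration 4: no further components; recursion stops.
SUM(amt) = 1 + 5 + 5 + 4 + 15 + 20 + 80 = 130.

130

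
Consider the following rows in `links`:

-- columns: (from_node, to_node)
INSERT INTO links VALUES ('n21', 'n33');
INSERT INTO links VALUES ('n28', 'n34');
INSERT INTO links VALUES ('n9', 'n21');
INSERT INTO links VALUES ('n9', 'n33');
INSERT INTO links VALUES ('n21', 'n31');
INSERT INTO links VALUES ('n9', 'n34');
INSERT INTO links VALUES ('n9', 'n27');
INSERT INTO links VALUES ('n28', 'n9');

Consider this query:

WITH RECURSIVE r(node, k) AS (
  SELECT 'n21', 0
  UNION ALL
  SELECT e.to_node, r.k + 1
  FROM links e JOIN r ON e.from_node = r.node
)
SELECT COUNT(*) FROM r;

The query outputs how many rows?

Base: (n21, k=0).
Iteration 1: edges from {n21} -> (n31, k=1), (n33, k=1).
Iteration 2: no outgoing edges from {n31,n33}; recursion stops.
Total rows emitted: 3.

3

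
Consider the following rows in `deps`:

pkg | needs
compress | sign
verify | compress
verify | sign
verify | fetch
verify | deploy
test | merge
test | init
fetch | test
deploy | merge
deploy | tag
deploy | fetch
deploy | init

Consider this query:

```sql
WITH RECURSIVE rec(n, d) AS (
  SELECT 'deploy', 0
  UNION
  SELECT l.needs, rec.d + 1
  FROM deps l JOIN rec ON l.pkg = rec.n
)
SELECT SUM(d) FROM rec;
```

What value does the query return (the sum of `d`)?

12

Base: (deploy, d=0).
Iteration 1: edges from {deploy} -> (fetch, d=1), (init, d=1), (merge, d=1), (tag, d=1).
Iteration 2: edges from {fetch,init,merge,tag} -> (test, d=2).
Iteration 3: edges from {test} -> (init, d=3), (merge, d=3).
Iteration 4: no outgoing edges from {init,merge}; recursion stops.
SUM(d) = 0 + 1 + 1 + 1 + 1 + 2 + 3 + 3 = 12.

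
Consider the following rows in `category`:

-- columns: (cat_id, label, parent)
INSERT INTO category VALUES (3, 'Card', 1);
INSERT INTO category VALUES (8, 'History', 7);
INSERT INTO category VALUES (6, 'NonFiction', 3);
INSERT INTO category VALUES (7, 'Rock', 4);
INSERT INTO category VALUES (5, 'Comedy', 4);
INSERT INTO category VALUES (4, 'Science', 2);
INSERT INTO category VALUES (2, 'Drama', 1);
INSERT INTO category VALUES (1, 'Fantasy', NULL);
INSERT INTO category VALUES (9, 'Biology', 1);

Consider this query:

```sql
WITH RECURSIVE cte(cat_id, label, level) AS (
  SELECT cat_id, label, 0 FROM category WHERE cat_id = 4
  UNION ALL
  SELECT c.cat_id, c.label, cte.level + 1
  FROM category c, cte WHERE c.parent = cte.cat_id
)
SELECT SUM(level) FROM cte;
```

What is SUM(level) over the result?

4

Base: cat_id=4 (Science) at level 0.
Iteration 1: rows with parent in {4} -> Comedy (id 5, level 1), Rock (id 7, level 1).
Iteration 2: rows with parent in {5,7} -> History (id 8, level 2).
Iteration 3: no rows with parent in {8}; recursion stops.
SUM(level) = 0 + 1 + 1 + 2 = 4.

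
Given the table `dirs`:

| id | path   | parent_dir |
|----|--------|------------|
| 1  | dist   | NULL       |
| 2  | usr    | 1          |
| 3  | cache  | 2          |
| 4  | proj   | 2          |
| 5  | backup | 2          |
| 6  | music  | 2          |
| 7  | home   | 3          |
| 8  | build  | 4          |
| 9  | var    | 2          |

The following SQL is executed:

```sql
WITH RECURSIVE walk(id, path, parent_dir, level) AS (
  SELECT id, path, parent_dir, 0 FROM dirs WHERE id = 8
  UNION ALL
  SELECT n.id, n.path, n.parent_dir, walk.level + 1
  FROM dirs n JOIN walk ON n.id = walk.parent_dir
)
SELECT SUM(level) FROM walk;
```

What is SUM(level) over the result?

6

Base: id=8 (build), parent_dir=4, level 0.
Iteration 1: join on id=4 -> proj (id 4, parent_dir=2, level 1).
Iteration 2: join on id=2 -> usr (id 2, parent_dir=1, level 2).
Iteration 3: join on id=1 -> dist (id 1, parent_dir=NULL, level 3).
Iteration 4: parent_dir is NULL; no match; recursion stops.
SUM(level) = 0 + 1 + 2 + 3 = 6.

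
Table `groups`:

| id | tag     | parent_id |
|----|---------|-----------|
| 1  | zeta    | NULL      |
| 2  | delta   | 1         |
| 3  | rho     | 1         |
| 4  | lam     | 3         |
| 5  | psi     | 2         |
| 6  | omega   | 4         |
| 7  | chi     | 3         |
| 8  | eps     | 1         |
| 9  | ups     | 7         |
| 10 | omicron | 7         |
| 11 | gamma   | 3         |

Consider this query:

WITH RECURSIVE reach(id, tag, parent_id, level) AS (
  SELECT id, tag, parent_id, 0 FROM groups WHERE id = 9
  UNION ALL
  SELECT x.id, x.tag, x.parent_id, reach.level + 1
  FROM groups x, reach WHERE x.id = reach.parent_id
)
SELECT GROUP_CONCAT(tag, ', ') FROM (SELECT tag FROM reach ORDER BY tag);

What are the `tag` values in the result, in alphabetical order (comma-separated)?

chi, rho, ups, zeta

Base: id=9 (ups), parent_id=7, level 0.
Iteration 1: join on id=7 -> chi (id 7, parent_id=3, level 1).
Iteration 2: join on id=3 -> rho (id 3, parent_id=1, level 2).
Iteration 3: join on id=1 -> zeta (id 1, parent_id=NULL, level 3).
Iteration 4: parent_id is NULL; no match; recursion stops.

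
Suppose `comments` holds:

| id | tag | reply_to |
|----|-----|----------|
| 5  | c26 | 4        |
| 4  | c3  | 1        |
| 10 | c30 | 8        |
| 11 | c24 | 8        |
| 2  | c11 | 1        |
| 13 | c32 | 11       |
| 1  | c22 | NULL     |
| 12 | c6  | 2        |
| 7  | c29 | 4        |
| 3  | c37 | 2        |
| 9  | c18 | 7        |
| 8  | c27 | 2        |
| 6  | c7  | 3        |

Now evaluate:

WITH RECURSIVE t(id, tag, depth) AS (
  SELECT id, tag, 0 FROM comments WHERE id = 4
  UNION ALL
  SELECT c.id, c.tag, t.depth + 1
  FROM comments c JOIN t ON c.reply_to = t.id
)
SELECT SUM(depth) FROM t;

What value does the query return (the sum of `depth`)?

Base: id=4 (c3) at depth 0.
Iteration 1: rows with reply_to in {4} -> c26 (id 5, depth 1), c29 (id 7, depth 1).
Iteration 2: rows with reply_to in {5,7} -> c18 (id 9, depth 2).
Iteration 3: no rows with reply_to in {9}; recursion stops.
SUM(depth) = 0 + 1 + 1 + 2 = 4.

4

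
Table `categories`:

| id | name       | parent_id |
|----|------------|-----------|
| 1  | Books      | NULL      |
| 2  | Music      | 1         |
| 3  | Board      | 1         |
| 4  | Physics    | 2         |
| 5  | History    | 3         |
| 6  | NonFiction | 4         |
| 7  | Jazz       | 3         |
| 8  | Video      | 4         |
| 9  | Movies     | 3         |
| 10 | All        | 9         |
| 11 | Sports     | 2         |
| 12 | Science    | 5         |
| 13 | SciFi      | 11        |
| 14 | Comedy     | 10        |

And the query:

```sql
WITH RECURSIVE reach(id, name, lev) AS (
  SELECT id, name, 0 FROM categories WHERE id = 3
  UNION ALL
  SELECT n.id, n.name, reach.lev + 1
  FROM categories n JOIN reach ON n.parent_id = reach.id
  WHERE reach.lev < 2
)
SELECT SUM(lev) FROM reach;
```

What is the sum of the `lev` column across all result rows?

Base: id=3 (Board) at lev 0.
Iteration 1: rows with parent_id in {3} -> History (id 5, lev 1), Jazz (id 7, lev 1), Movies (id 9, lev 1).
Iteration 2: rows with parent_id in {5,7,9} -> All (id 10, lev 2), Science (id 12, lev 2).
Iteration 3: lev < 2 fails for all current rows; recursion stops.
SUM(lev) = 0 + 1 + 1 + 1 + 2 + 2 = 7.

7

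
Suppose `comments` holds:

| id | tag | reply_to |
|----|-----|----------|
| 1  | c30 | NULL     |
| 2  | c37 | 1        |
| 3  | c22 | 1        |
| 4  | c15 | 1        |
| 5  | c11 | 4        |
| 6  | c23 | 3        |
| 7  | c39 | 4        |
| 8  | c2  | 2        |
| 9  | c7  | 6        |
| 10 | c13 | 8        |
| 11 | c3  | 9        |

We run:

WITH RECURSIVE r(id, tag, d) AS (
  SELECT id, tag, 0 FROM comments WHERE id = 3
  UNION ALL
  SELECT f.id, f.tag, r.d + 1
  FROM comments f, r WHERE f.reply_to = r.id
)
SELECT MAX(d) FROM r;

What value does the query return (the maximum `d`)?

Base: id=3 (c22) at d 0.
Iteration 1: rows with reply_to in {3} -> c23 (id 6, d 1).
Iteration 2: rows with reply_to in {6} -> c7 (id 9, d 2).
Iteration 3: rows with reply_to in {9} -> c3 (id 11, d 3).
Iteration 4: no rows with reply_to in {11}; recursion stops.
d values: 0, 1, 2, 3; the maximum is 3.

3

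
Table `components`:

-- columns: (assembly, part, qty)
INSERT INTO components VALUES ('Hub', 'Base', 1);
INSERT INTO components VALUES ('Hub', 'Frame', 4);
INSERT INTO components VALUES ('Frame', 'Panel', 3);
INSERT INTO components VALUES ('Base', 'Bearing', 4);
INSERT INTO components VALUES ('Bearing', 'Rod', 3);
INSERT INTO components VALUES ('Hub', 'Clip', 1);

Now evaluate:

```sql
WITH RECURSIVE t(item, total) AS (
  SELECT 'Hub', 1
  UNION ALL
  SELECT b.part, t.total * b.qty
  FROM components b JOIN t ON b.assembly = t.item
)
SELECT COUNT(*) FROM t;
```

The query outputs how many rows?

7

Base: (Hub, total=1).
Iteration 1: components of {Hub} -> Base = 1*1 = 1, Clip = 1*1 = 1, Frame = 1*4 = 4.
Iteration 2: components of {Base,Clip,Frame} -> Bearing = 1*4 = 4, Panel = 4*3 = 12.
Iteration 3: components of {Bearing,Panel} -> Rod = 4*3 = 12.
Iteration 4: no further components; recursion stops.
Total rows emitted: 7.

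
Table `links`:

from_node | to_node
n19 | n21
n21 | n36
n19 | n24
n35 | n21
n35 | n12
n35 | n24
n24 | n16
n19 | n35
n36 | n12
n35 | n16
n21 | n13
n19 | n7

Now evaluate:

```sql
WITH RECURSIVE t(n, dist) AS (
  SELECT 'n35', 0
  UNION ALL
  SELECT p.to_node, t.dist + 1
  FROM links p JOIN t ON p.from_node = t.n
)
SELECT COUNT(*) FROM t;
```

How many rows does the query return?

9

Base: (n35, dist=0).
Iteration 1: edges from {n35} -> (n12, dist=1), (n16, dist=1), (n21, dist=1), (n24, dist=1).
Iteration 2: edges from {n12,n16,n21,n24} -> (n13, dist=2), (n16, dist=2), (n36, dist=2).
Iteration 3: edges from {n13,n16,n36} -> (n12, dist=3).
Iteration 4: no outgoing edges from {n12}; recursion stops.
Total rows emitted: 9.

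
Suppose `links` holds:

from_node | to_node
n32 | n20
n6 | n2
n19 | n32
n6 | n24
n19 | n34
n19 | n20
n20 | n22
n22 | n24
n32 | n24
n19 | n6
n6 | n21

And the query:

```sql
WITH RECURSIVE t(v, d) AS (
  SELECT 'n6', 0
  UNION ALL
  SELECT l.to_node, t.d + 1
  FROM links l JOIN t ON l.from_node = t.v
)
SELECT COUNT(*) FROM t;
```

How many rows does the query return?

Base: (n6, d=0).
Iteration 1: edges from {n6} -> (n2, d=1), (n21, d=1), (n24, d=1).
Iteration 2: no outgoing edges from {n2,n21,n24}; recursion stops.
Total rows emitted: 4.

4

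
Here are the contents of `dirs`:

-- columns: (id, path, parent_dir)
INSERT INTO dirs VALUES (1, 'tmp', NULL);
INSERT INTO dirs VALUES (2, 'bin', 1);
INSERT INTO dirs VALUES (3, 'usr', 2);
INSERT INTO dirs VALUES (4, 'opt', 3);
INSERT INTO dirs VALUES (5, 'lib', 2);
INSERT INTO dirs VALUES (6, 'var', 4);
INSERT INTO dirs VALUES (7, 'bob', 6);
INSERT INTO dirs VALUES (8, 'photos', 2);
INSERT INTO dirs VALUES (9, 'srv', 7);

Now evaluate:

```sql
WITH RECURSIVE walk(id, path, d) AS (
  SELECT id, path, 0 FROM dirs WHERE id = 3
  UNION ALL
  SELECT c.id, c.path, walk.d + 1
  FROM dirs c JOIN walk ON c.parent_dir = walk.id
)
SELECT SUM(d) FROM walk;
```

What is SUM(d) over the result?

10

Base: id=3 (usr) at d 0.
Iteration 1: rows with parent_dir in {3} -> opt (id 4, d 1).
Iteration 2: rows with parent_dir in {4} -> var (id 6, d 2).
Iteration 3: rows with parent_dir in {6} -> bob (id 7, d 3).
Iteration 4: rows with parent_dir in {7} -> srv (id 9, d 4).
Iteration 5: no rows with parent_dir in {9}; recursion stops.
SUM(d) = 0 + 1 + 2 + 3 + 4 = 10.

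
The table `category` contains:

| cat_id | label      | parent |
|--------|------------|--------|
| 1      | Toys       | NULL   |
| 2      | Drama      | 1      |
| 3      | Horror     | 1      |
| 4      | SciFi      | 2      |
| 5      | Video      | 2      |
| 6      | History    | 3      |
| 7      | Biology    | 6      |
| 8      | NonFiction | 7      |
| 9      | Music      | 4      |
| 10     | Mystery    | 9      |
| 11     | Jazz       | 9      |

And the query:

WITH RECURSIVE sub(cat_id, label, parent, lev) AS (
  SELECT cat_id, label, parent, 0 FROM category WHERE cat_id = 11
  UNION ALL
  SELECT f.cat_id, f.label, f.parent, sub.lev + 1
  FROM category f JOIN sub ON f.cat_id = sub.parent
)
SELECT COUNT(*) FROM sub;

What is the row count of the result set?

Base: cat_id=11 (Jazz), parent=9, lev 0.
Iteration 1: join on cat_id=9 -> Music (id 9, parent=4, lev 1).
Iteration 2: join on cat_id=4 -> SciFi (id 4, parent=2, lev 2).
Iteration 3: join on cat_id=2 -> Drama (id 2, parent=1, lev 3).
Iteration 4: join on cat_id=1 -> Toys (id 1, parent=NULL, lev 4).
Iteration 5: parent is NULL; no match; recursion stops.
Total rows emitted: 5.

5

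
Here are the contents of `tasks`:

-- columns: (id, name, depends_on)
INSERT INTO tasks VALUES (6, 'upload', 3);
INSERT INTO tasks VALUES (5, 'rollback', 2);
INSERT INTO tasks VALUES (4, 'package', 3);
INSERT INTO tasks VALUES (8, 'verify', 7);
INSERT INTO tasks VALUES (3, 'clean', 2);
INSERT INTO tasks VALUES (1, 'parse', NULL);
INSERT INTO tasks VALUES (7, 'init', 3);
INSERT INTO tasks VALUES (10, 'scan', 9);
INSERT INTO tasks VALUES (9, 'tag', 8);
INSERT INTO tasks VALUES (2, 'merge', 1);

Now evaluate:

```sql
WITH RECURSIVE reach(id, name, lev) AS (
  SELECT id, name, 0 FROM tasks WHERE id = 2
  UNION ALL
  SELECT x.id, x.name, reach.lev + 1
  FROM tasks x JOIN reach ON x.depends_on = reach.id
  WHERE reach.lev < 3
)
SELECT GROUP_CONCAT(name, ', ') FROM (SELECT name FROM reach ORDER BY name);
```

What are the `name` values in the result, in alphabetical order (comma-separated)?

Base: id=2 (merge) at lev 0.
Iteration 1: rows with depends_on in {2} -> clean (id 3, lev 1), rollback (id 5, lev 1).
Iteration 2: rows with depends_on in {3,5} -> package (id 4, lev 2), upload (id 6, lev 2), init (id 7, lev 2).
Iteration 3: rows with depends_on in {4,6,7} -> verify (id 8, lev 3).
Iteration 4: lev < 3 fails for all current rows; recursion stops.

clean, init, merge, package, rollback, upload, verify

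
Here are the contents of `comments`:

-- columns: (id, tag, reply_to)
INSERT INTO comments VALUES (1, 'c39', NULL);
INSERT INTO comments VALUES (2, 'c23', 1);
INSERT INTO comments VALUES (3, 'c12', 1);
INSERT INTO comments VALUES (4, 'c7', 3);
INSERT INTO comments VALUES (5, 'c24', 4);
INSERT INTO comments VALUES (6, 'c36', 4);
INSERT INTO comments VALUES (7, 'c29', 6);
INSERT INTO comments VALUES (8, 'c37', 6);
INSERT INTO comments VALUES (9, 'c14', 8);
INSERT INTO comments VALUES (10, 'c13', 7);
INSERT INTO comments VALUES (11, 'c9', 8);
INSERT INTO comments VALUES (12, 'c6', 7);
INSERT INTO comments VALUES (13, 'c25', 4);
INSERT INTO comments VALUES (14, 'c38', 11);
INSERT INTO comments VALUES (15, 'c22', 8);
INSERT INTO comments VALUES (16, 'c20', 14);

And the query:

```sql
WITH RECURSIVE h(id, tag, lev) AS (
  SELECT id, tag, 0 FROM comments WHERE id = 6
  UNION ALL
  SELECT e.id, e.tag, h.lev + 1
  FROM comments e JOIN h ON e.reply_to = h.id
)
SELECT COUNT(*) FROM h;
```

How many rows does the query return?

10

Base: id=6 (c36) at lev 0.
Iteration 1: rows with reply_to in {6} -> c29 (id 7, lev 1), c37 (id 8, lev 1).
Iteration 2: rows with reply_to in {7,8} -> c14 (id 9, lev 2), c13 (id 10, lev 2), c9 (id 11, lev 2), c6 (id 12, lev 2), c22 (id 15, lev 2).
Iteration 3: rows with reply_to in {9,10,11,12,15} -> c38 (id 14, lev 3).
Iteration 4: rows with reply_to in {14} -> c20 (id 16, lev 4).
Iteration 5: no rows with reply_to in {16}; recursion stops.
Total rows emitted: 10.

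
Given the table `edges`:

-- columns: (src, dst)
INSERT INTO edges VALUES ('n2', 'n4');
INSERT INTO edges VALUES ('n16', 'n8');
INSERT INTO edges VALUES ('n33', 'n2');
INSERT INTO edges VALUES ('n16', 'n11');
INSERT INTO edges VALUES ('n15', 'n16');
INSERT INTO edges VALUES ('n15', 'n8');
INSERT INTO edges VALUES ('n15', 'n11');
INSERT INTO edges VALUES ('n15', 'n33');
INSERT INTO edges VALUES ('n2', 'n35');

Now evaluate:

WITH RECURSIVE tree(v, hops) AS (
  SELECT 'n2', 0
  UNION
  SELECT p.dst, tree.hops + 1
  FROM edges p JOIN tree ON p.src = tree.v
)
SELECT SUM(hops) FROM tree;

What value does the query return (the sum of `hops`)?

2

Base: (n2, hops=0).
Iteration 1: edges from {n2} -> (n35, hops=1), (n4, hops=1).
Iteration 2: no outgoing edges from {n35,n4}; recursion stops.
SUM(hops) = 0 + 1 + 1 = 2.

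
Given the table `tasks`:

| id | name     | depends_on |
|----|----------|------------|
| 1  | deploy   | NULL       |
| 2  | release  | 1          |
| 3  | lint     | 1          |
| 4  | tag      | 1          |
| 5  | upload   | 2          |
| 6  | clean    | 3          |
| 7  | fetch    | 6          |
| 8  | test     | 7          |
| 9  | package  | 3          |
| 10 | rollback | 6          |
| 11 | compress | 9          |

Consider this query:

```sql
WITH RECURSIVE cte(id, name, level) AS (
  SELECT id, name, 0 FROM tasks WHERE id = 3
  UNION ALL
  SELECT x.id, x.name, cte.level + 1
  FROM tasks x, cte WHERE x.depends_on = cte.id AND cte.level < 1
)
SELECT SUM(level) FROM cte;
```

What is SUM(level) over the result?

Base: id=3 (lint) at level 0.
Iteration 1: rows with depends_on in {3} -> clean (id 6, level 1), package (id 9, level 1).
Iteration 2: level < 1 fails for all current rows; recursion stops.
SUM(level) = 0 + 1 + 1 = 2.

2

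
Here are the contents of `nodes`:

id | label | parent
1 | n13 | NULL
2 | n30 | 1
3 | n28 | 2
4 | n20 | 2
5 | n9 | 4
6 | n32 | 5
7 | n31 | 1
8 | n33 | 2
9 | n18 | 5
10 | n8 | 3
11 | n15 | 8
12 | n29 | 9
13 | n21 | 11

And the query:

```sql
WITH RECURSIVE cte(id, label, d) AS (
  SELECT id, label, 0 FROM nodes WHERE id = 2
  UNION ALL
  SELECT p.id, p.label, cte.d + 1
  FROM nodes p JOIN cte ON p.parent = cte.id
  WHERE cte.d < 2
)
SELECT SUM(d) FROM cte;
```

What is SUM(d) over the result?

Base: id=2 (n30) at d 0.
Iteration 1: rows with parent in {2} -> n28 (id 3, d 1), n20 (id 4, d 1), n33 (id 8, d 1).
Iteration 2: rows with parent in {3,4,8} -> n9 (id 5, d 2), n8 (id 10, d 2), n15 (id 11, d 2).
Iteration 3: d < 2 fails for all current rows; recursion stops.
SUM(d) = 0 + 1 + 1 + 1 + 2 + 2 + 2 = 9.

9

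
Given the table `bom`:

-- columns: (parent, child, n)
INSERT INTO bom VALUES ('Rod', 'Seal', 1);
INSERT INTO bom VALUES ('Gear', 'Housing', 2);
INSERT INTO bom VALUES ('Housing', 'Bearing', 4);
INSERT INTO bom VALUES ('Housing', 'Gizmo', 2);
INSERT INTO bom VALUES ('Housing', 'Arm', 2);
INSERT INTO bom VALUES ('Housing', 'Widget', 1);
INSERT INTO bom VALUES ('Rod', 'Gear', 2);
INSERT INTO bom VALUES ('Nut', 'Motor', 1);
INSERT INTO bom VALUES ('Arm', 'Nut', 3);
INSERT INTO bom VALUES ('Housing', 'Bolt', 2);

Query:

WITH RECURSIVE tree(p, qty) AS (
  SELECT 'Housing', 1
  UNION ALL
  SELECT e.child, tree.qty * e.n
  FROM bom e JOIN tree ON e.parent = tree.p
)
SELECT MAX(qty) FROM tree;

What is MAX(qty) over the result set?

Base: (Housing, qty=1).
Iteration 1: components of {Housing} -> Arm = 1*2 = 2, Bearing = 1*4 = 4, Bolt = 1*2 = 2, Gizmo = 1*2 = 2, Widget = 1*1 = 1.
Iteration 2: components of {Arm,Bearing,Bolt,Gizmo,Widget} -> Nut = 2*3 = 6.
Iteration 3: components of {Nut} -> Motor = 6*1 = 6.
Iteration 4: no further components; recursion stops.
qty values: 1, 2, 2, 4, 2, 1, 6, 6; the maximum is 6.

6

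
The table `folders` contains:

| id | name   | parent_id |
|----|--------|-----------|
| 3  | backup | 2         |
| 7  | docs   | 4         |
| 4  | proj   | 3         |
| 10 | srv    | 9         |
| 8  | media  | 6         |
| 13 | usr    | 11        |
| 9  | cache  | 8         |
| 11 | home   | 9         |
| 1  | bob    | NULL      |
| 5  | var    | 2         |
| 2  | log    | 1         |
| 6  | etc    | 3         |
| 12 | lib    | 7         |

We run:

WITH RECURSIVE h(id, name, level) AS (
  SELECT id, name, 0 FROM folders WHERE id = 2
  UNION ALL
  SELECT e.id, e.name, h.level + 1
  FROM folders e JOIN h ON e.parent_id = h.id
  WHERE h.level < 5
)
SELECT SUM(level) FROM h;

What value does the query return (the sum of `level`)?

30

Base: id=2 (log) at level 0.
Iteration 1: rows with parent_id in {2} -> backup (id 3, level 1), var (id 5, level 1).
Iteration 2: rows with parent_id in {3,5} -> proj (id 4, level 2), etc (id 6, level 2).
Iteration 3: rows with parent_id in {4,6} -> docs (id 7, level 3), media (id 8, level 3).
Iteration 4: rows with parent_id in {7,8} -> cache (id 9, level 4), lib (id 12, level 4).
Iteration 5: rows with parent_id in {9,12} -> srv (id 10, level 5), home (id 11, level 5).
Iteration 6: level < 5 fails for all current rows; recursion stops.
SUM(level) = 0 + 1 + 1 + 2 + 2 + 3 + 3 + 4 + 4 + 5 + 5 = 30.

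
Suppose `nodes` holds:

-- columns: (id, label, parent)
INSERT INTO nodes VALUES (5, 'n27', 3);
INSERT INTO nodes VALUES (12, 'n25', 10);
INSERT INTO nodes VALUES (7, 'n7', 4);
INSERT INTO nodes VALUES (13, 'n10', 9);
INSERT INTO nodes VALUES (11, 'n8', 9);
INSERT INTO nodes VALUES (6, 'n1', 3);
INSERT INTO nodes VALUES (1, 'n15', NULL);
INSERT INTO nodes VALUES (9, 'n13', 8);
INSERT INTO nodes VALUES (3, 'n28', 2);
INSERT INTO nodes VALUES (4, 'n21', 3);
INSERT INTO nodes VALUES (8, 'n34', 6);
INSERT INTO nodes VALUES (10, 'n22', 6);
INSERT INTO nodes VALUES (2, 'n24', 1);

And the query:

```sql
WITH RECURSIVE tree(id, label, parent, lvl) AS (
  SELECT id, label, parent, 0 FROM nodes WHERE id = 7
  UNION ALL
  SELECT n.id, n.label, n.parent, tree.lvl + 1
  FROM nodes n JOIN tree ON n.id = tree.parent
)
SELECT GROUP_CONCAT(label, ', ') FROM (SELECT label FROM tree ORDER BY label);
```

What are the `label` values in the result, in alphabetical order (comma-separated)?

Base: id=7 (n7), parent=4, lvl 0.
Iteration 1: join on id=4 -> n21 (id 4, parent=3, lvl 1).
Iteration 2: join on id=3 -> n28 (id 3, parent=2, lvl 2).
Iteration 3: join on id=2 -> n24 (id 2, parent=1, lvl 3).
Iteration 4: join on id=1 -> n15 (id 1, parent=NULL, lvl 4).
Iteration 5: parent is NULL; no match; recursion stops.

n15, n21, n24, n28, n7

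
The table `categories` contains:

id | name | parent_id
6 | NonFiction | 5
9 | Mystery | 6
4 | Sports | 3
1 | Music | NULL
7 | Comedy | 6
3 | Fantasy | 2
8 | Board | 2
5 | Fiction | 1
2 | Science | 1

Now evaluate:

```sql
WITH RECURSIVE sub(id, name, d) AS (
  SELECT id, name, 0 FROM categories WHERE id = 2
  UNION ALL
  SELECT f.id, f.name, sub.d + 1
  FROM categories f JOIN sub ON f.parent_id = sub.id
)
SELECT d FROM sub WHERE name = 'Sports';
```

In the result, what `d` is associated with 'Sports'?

2

Base: id=2 (Science) at d 0.
Iteration 1: rows with parent_id in {2} -> Fantasy (id 3, d 1), Board (id 8, d 1).
Iteration 2: rows with parent_id in {3,8} -> Sports (id 4, d 2).
Iteration 3: no rows with parent_id in {4}; recursion stops.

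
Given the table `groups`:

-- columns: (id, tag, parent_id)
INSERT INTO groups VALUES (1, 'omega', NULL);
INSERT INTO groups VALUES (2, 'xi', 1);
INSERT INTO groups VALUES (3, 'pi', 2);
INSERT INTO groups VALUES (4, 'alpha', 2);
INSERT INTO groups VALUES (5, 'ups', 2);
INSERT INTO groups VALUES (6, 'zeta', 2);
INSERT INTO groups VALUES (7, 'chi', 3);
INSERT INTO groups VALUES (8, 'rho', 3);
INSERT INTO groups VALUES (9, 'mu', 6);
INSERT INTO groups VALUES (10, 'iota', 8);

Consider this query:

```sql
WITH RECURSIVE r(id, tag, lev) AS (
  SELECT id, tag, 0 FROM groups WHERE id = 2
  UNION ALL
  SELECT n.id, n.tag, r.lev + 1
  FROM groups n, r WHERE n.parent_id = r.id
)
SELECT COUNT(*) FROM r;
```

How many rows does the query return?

9

Base: id=2 (xi) at lev 0.
Iteration 1: rows with parent_id in {2} -> pi (id 3, lev 1), alpha (id 4, lev 1), ups (id 5, lev 1), zeta (id 6, lev 1).
Iteration 2: rows with parent_id in {3,4,5,6} -> chi (id 7, lev 2), rho (id 8, lev 2), mu (id 9, lev 2).
Iteration 3: rows with parent_id in {7,8,9} -> iota (id 10, lev 3).
Iteration 4: no rows with parent_id in {10}; recursion stops.
Total rows emitted: 9.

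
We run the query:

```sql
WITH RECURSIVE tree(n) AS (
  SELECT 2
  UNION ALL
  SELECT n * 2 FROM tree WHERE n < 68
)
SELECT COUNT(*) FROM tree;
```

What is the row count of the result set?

7

Base: n=2.
Iteration 1: 2 < 68 holds -> n = 2 * 2 = 4.
Iteration 2: 4 < 68 holds -> n = 4 * 2 = 8.
Iteration 3: 8 < 68 holds -> n = 8 * 2 = 16.
Iteration 4: 16 < 68 holds -> n = 16 * 2 = 32.
Iteration 5: 32 < 68 holds -> n = 32 * 2 = 64.
Iteration 6: 64 < 68 holds -> n = 64 * 2 = 128.
Iteration 7: 128 < 68 fails; recursion stops.
Total rows emitted: 7.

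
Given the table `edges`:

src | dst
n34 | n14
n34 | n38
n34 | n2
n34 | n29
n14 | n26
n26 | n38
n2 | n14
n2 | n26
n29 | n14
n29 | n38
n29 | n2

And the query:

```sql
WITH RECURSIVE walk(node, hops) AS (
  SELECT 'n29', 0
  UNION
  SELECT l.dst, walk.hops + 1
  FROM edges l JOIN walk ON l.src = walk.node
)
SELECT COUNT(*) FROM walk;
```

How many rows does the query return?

Base: (n29, hops=0).
Iteration 1: edges from {n29} -> (n14, hops=1), (n2, hops=1), (n38, hops=1).
Iteration 2: edges from {n14,n2,n38} -> (n14, hops=2), (n26, hops=2). [UNION drops 1 duplicate row(s)]
Iteration 3: edges from {n14,n26} -> (n26, hops=3), (n38, hops=3).
Iteration 4: edges from {n26,n38} -> (n38, hops=4).
Iteration 5: no outgoing edges from {n38}; recursion stops.
Total rows emitted: 9.

9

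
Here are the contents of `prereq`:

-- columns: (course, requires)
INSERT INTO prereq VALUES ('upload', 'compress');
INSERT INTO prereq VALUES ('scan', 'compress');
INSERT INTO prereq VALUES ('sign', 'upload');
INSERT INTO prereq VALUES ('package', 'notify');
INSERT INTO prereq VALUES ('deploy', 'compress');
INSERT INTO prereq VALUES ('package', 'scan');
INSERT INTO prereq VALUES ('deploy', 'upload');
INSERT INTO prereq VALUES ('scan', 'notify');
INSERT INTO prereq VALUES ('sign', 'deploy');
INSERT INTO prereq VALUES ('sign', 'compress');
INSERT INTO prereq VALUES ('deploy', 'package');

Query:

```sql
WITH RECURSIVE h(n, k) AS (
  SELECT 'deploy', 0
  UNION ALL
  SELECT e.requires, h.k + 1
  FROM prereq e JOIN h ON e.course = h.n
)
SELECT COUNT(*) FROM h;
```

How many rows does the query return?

9

Base: (deploy, k=0).
Iteration 1: edges from {deploy} -> (compress, k=1), (package, k=1), (upload, k=1).
Iteration 2: edges from {compress,package,upload} -> (compress, k=2), (notify, k=2), (scan, k=2).
Iteration 3: edges from {compress,notify,scan} -> (compress, k=3), (notify, k=3).
Iteration 4: no outgoing edges from {compress,notify}; recursion stops.
Total rows emitted: 9.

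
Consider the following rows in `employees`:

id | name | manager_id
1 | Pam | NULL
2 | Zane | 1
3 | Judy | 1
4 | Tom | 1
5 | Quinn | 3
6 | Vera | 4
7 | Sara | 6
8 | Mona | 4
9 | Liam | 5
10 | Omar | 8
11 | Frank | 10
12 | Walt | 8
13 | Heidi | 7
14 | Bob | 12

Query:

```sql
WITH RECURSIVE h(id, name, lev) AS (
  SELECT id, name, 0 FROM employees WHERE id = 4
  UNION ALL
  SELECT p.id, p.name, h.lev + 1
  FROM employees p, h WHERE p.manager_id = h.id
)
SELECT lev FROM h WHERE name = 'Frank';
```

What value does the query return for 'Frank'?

Base: id=4 (Tom) at lev 0.
Iteration 1: rows with manager_id in {4} -> Vera (id 6, lev 1), Mona (id 8, lev 1).
Iteration 2: rows with manager_id in {6,8} -> Sara (id 7, lev 2), Omar (id 10, lev 2), Walt (id 12, lev 2).
Iteration 3: rows with manager_id in {7,10,12} -> Frank (id 11, lev 3), Heidi (id 13, lev 3), Bob (id 14, lev 3).
Iteration 4: no rows with manager_id in {11,13,14}; recursion stops.

3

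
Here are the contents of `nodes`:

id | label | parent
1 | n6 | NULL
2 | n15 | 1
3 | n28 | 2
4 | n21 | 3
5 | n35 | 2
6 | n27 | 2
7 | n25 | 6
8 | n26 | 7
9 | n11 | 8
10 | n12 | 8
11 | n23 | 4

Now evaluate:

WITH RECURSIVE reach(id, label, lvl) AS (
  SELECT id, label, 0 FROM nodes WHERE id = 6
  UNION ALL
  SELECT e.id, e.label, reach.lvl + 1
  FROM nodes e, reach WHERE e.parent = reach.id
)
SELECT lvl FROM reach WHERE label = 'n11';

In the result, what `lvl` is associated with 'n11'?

Base: id=6 (n27) at lvl 0.
Iteration 1: rows with parent in {6} -> n25 (id 7, lvl 1).
Iteration 2: rows with parent in {7} -> n26 (id 8, lvl 2).
Iteration 3: rows with parent in {8} -> n11 (id 9, lvl 3), n12 (id 10, lvl 3).
Iteration 4: no rows with parent in {9,10}; recursion stops.

3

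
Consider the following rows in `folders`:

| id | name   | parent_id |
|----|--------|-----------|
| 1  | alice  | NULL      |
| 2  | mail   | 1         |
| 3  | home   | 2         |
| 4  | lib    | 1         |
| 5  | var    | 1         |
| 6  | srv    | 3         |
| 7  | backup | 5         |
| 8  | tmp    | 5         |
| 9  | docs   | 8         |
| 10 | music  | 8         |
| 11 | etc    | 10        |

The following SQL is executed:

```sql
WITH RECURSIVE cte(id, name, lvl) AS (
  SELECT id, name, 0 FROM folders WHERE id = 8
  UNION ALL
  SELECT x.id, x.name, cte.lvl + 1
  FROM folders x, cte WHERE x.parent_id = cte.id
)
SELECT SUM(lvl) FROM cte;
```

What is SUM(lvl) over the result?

Base: id=8 (tmp) at lvl 0.
Iteration 1: rows with parent_id in {8} -> docs (id 9, lvl 1), music (id 10, lvl 1).
Iteration 2: rows with parent_id in {9,10} -> etc (id 11, lvl 2).
Iteration 3: no rows with parent_id in {11}; recursion stops.
SUM(lvl) = 0 + 1 + 1 + 2 = 4.

4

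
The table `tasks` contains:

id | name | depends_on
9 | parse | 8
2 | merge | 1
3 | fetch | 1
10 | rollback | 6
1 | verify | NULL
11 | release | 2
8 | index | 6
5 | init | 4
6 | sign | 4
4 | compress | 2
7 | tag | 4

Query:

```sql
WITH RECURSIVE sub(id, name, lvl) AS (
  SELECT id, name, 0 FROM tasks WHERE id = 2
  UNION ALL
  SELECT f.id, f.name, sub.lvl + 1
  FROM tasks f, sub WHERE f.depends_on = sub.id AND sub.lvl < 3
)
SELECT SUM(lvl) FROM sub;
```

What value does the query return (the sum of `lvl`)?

Base: id=2 (merge) at lvl 0.
Iteration 1: rows with depends_on in {2} -> compress (id 4, lvl 1), release (id 11, lvl 1).
Iteration 2: rows with depends_on in {4,11} -> init (id 5, lvl 2), sign (id 6, lvl 2), tag (id 7, lvl 2).
Iteration 3: rows with depends_on in {5,6,7} -> index (id 8, lvl 3), rollback (id 10, lvl 3).
Iteration 4: lvl < 3 fails for all current rows; recursion stops.
SUM(lvl) = 0 + 1 + 1 + 2 + 2 + 2 + 3 + 3 = 14.

14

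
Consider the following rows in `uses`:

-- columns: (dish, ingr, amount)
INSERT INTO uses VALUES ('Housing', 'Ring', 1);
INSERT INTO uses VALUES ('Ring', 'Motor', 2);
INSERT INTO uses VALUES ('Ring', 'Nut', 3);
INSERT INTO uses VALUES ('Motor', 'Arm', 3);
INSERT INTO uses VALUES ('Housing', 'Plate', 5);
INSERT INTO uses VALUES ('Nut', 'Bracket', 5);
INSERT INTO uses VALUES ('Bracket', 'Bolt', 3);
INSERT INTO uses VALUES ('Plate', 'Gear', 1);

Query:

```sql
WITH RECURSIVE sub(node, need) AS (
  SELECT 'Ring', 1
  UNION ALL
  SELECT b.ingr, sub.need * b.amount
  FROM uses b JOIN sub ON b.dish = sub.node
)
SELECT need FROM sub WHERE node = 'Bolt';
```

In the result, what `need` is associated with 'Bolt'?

45

Base: (Ring, need=1).
Iteration 1: components of {Ring} -> Motor = 1*2 = 2, Nut = 1*3 = 3.
Iteration 2: components of {Motor,Nut} -> Arm = 2*3 = 6, Bracket = 3*5 = 15.
Iteration 3: components of {Arm,Bracket} -> Bolt = 15*3 = 45.
Iteration 4: no further components; recursion stops.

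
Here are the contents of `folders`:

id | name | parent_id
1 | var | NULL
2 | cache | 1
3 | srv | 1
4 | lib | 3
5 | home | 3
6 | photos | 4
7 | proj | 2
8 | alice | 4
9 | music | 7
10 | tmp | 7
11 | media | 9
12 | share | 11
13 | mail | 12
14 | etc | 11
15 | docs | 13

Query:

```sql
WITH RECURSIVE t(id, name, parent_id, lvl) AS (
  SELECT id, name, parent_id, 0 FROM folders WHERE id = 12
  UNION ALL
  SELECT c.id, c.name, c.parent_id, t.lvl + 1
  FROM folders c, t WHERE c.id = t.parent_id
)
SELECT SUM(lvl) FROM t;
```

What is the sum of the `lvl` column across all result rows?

15

Base: id=12 (share), parent_id=11, lvl 0.
Iteration 1: join on id=11 -> media (id 11, parent_id=9, lvl 1).
Iteration 2: join on id=9 -> music (id 9, parent_id=7, lvl 2).
Iteration 3: join on id=7 -> proj (id 7, parent_id=2, lvl 3).
Iteration 4: join on id=2 -> cache (id 2, parent_id=1, lvl 4).
Iteration 5: join on id=1 -> var (id 1, parent_id=NULL, lvl 5).
Iteration 6: parent_id is NULL; no match; recursion stops.
SUM(lvl) = 0 + 1 + 2 + 3 + 4 + 5 = 15.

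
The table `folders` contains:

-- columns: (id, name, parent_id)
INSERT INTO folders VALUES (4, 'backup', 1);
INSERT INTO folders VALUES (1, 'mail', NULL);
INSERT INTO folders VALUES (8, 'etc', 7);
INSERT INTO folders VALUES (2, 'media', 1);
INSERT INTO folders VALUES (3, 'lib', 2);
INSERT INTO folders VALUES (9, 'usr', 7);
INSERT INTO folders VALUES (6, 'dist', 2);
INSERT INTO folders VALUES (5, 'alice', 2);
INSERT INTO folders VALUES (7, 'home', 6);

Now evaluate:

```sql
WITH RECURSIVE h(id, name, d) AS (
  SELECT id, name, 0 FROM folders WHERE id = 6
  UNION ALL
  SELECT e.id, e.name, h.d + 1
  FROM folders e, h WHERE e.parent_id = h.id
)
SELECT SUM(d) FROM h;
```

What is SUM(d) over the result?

5

Base: id=6 (dist) at d 0.
Iteration 1: rows with parent_id in {6} -> home (id 7, d 1).
Iteration 2: rows with parent_id in {7} -> etc (id 8, d 2), usr (id 9, d 2).
Iteration 3: no rows with parent_id in {8,9}; recursion stops.
SUM(d) = 0 + 1 + 2 + 2 = 5.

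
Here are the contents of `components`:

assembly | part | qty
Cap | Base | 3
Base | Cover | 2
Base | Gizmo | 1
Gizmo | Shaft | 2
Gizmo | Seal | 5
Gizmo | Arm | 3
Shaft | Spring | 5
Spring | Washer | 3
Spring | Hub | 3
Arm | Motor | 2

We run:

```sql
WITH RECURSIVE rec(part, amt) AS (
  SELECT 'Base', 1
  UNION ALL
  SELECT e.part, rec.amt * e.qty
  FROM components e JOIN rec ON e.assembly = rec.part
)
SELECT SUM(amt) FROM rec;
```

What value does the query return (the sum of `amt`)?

Base: (Base, amt=1).
Iteration 1: components of {Base} -> Cover = 1*2 = 2, Gizmo = 1*1 = 1.
Iteration 2: components of {Cover,Gizmo} -> Arm = 1*3 = 3, Seal = 1*5 = 5, Shaft = 1*2 = 2.
Iteration 3: components of {Arm,Seal,Shaft} -> Motor = 3*2 = 6, Spring = 2*5 = 10.
Iteration 4: components of {Motor,Spring} -> Hub = 10*3 = 30, Washer = 10*3 = 30.
Iteration 5: no further components; recursion stops.
SUM(amt) = 1 + 2 + 1 + 2 + 5 + 3 + 10 + 6 + 30 + 30 = 90.

90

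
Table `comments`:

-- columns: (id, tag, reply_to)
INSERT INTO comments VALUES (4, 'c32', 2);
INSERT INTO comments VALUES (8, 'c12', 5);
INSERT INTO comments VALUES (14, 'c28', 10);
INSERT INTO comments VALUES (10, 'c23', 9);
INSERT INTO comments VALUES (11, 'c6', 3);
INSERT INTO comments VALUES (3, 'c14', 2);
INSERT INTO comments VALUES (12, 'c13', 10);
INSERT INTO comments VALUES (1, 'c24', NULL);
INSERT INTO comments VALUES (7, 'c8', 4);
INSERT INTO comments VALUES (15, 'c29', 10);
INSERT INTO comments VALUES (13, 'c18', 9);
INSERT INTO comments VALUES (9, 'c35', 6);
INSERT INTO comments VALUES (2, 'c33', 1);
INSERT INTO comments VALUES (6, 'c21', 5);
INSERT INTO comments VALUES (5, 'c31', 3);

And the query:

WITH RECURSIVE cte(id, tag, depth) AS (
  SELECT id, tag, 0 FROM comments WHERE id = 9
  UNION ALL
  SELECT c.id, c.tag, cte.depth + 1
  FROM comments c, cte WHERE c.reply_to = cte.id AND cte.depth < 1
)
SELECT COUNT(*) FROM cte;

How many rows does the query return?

Base: id=9 (c35) at depth 0.
Iteration 1: rows with reply_to in {9} -> c23 (id 10, depth 1), c18 (id 13, depth 1).
Iteration 2: depth < 1 fails for all current rows; recursion stops.
Total rows emitted: 3.

3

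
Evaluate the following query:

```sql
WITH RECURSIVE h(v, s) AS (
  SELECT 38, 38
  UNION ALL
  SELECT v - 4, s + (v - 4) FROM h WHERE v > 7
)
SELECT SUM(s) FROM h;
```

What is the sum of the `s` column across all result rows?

1230

Base: v=38, s=38.
Iteration 1: 38 > 7 holds -> v = 38 - 4 = 34, s = 38 + 34 = 72.
Iteration 2: 34 > 7 holds -> v = 34 - 4 = 30, s = 72 + 30 = 102.
Iteration 3: 30 > 7 holds -> v = 30 - 4 = 26, s = 102 + 26 = 128.
Iteration 4: 26 > 7 holds -> v = 26 - 4 = 22, s = 128 + 22 = 150.
Iteration 5: 22 > 7 holds -> v = 22 - 4 = 18, s = 150 + 18 = 168.
Iteration 6: 18 > 7 holds -> v = 18 - 4 = 14, s = 168 + 14 = 182.
Iteration 7: 14 > 7 holds -> v = 14 - 4 = 10, s = 182 + 10 = 192.
Iteration 8: 10 > 7 holds -> v = 10 - 4 = 6, s = 192 + 6 = 198.
Iteration 9: 6 > 7 fails; recursion stops.
SUM(s) = 38 + 72 + 102 + 128 + 150 + 168 + 182 + 192 + 198 = 1230.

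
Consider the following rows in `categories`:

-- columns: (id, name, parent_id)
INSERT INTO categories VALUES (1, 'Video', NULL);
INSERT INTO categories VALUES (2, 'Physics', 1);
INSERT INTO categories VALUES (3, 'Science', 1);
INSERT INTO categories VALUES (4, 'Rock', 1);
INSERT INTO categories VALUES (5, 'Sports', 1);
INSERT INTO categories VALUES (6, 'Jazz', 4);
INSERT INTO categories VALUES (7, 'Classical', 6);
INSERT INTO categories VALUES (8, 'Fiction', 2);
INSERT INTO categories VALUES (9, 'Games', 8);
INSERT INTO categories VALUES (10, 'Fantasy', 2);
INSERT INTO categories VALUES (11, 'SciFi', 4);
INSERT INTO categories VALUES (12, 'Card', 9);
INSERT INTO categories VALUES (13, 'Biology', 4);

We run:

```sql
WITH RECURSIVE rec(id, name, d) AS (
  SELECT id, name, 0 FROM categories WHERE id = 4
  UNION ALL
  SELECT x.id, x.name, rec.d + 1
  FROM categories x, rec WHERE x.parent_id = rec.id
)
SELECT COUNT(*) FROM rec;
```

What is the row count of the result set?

Base: id=4 (Rock) at d 0.
Iteration 1: rows with parent_id in {4} -> Jazz (id 6, d 1), SciFi (id 11, d 1), Biology (id 13, d 1).
Iteration 2: rows with parent_id in {6,11,13} -> Classical (id 7, d 2).
Iteration 3: no rows with parent_id in {7}; recursion stops.
Total rows emitted: 5.

5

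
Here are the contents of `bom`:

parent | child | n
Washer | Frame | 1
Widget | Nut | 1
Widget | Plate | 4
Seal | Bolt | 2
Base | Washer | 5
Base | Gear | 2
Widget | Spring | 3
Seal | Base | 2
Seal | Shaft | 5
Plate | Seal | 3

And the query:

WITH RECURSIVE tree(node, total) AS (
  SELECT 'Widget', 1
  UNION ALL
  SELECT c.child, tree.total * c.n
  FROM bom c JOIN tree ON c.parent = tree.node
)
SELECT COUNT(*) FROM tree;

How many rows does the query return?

11

Base: (Widget, total=1).
Iteration 1: components of {Widget} -> Nut = 1*1 = 1, Plate = 1*4 = 4, Spring = 1*3 = 3.
Iteration 2: components of {Nut,Plate,Spring} -> Seal = 4*3 = 12.
Iteration 3: components of {Seal} -> Base = 12*2 = 24, Bolt = 12*2 = 24, Shaft = 12*5 = 60.
Iteration 4: components of {Base,Bolt,Shaft} -> Gear = 24*2 = 48, Washer = 24*5 = 120.
Iteration 5: components of {Gear,Washer} -> Frame = 120*1 = 120.
Iteration 6: no further components; recursion stops.
Total rows emitted: 11.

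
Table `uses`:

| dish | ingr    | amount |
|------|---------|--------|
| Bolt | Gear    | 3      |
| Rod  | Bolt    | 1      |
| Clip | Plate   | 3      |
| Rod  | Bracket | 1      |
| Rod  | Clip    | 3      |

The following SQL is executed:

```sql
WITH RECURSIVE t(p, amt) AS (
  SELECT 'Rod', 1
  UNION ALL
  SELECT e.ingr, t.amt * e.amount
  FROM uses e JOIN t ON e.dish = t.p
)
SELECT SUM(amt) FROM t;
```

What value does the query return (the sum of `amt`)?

Base: (Rod, amt=1).
Iteration 1: components of {Rod} -> Bolt = 1*1 = 1, Bracket = 1*1 = 1, Clip = 1*3 = 3.
Iteration 2: components of {Bolt,Bracket,Clip} -> Gear = 1*3 = 3, Plate = 3*3 = 9.
Iteration 3: no further components; recursion stops.
SUM(amt) = 1 + 3 + 1 + 1 + 9 + 3 = 18.

18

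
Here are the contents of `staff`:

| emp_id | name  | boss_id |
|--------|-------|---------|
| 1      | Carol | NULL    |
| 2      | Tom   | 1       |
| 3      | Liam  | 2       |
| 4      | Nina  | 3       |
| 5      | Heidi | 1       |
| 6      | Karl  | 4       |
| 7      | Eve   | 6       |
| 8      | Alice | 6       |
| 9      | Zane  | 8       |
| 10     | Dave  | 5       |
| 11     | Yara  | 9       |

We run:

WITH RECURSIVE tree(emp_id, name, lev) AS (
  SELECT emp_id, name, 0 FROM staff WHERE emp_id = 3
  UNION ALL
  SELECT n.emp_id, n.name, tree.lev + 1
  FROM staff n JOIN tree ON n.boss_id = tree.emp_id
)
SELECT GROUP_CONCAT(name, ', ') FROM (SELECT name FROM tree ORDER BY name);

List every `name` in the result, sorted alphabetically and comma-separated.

Base: emp_id=3 (Liam) at lev 0.
Iteration 1: rows with boss_id in {3} -> Nina (id 4, lev 1).
Iteration 2: rows with boss_id in {4} -> Karl (id 6, lev 2).
Iteration 3: rows with boss_id in {6} -> Eve (id 7, lev 3), Alice (id 8, lev 3).
Iteration 4: rows with boss_id in {7,8} -> Zane (id 9, lev 4).
Iteration 5: rows with boss_id in {9} -> Yara (id 11, lev 5).
Iteration 6: no rows with boss_id in {11}; recursion stops.

Alice, Eve, Karl, Liam, Nina, Yara, Zane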